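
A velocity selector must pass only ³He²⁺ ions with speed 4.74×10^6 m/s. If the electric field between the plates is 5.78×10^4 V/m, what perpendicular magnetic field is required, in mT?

qE = qvB ⇒ B = E/v = (5.78×10^4) / (4.74×10^6) = 0.0122 T.

B ≈ 12.2 mT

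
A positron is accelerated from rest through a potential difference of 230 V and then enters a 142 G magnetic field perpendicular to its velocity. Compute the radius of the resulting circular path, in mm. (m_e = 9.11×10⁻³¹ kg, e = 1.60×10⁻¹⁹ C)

The kinetic energy gained is K = qV = (1×1.60×10^-19)(230) = 3.68×10^-17 J.
v = √(2K/m) = 8.99×10^6 m/s.
r = mv/(qB) = (9.11×10^-31)(8.99×10^6) / [(1×1.60×10^-19)(0.0142)] = 3.60×10^-3 m.

r ≈ 3.60 mm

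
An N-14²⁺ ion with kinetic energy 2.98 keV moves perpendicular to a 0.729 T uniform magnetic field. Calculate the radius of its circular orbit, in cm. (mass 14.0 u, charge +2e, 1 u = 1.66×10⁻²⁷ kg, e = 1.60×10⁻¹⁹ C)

Convert the energy: K = 2.98 keV = 4.77×10^-16 J.
v = √(2K/m) = √(2·4.77×10^-16/2.32×10^-26) = 2.03×10^5 m/s.
r = mv/(qB) = (2.32×10^-26)(2.03×10^5) / [(2×1.60×10^-19)(0.729)] = 0.0202 m.

r ≈ 2.02 cm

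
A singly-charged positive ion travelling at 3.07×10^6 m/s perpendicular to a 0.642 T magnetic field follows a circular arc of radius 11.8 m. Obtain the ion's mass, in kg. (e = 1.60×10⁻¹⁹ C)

qvB = mv²/r ⇒ m = qBr/v.
m = (1×1.60×10^-19)(0.642)(11.8) / (3.07×10^6) = 3.95×10^-25 kg.

m ≈ 3.95×10^-25 kg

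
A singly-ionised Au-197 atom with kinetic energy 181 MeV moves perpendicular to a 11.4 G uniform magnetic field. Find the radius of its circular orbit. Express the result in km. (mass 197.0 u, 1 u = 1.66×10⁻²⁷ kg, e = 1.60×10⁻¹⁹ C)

r ≈ 23.9 km

Convert the energy: K = 181 MeV = 2.90×10^-11 J.
v = √(2K/m) = √(2·2.90×10^-11/3.27×10^-25) = 1.33×10^7 m/s.
r = mv/(qB) = (3.27×10^-25)(1.33×10^7) / [(1×1.60×10^-19)(1.14×10^-3)] = 2.39×10^4 m.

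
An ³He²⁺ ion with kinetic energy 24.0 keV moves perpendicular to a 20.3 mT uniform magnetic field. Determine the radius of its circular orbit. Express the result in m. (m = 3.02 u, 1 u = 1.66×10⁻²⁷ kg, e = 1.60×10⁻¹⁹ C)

r ≈ 0.955 m

Convert the energy: K = 24.0 keV = 3.84×10^-15 J.
v = √(2K/m) = √(2·3.84×10^-15/5.01×10^-27) = 1.24×10^6 m/s.
r = mv/(qB) = (5.01×10^-27)(1.24×10^6) / [(2×1.60×10^-19)(0.0203)] = 0.955 m.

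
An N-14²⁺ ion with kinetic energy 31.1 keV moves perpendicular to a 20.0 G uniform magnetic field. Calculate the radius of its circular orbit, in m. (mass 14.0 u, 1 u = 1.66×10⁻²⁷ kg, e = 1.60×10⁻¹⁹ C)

Convert the energy: K = 31.1 keV = 4.98×10^-15 J.
v = √(2K/m) = √(2·4.98×10^-15/2.32×10^-26) = 6.54×10^5 m/s.
r = mv/(qB) = (2.32×10^-26)(6.54×10^5) / [(2×1.60×10^-19)(2.00×10^-3)] = 23.8 m.

r ≈ 23.8 m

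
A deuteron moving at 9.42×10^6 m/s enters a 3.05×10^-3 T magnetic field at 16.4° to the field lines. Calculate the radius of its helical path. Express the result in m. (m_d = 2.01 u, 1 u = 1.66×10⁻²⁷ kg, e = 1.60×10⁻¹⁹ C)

Only the perpendicular component v⊥ = v sin16.4° = 2.66×10^6 m/s is bent by the field.
r = m v⊥ /(qB) = (3.34×10^-27)(2.66×10^6) / [(1×1.60×10^-19)(3.05×10^-3)] = 18.2 m.

r ≈ 18.2 m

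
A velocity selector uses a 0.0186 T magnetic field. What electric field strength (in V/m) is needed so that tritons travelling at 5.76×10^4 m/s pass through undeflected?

qE = qvB ⇒ E = vB = (5.76×10^4)(0.0186) = 1070 V/m.

E ≈ 1070 V/m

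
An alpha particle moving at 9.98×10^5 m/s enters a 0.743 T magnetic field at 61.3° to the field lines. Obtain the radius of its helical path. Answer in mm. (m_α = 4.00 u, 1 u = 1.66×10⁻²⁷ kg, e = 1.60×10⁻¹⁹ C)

r ≈ 24.4 mm

Only the perpendicular component v⊥ = v sin61.3° = 8.75×10^5 m/s is bent by the field.
r = m v⊥ /(qB) = (6.64×10^-27)(8.75×10^5) / [(2×1.60×10^-19)(0.743)] = 0.0244 m.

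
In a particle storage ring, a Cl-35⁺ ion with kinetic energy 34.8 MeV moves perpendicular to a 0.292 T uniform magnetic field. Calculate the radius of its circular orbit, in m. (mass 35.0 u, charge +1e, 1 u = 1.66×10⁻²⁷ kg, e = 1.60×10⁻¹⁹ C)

r ≈ 17.2 m

Convert the energy: K = 34.8 MeV = 5.57×10^-12 J.
v = √(2K/m) = √(2·5.57×10^-12/5.81×10^-26) = 1.38×10^7 m/s.
r = mv/(qB) = (5.81×10^-26)(1.38×10^7) / [(1×1.60×10^-19)(0.292)] = 17.2 m.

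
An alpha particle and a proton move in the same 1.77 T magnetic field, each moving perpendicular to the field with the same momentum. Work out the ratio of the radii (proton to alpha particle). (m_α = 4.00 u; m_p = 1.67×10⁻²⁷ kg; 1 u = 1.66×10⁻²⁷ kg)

ratio ≈ 2.00

r = p/(qB) ⇒ at equal p, r ∝ 1/q.
r_{proton}/r_{alpha particle} = 2.00.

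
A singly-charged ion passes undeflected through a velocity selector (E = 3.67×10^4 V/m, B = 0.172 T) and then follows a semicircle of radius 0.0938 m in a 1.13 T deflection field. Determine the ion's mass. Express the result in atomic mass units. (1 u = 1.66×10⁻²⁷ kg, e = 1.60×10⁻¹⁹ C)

m ≈ 47.9 u

v = E/B₁ = 2.13×10^5 m/s.
From r = mv/(qB₂), m = qB₂r/v = (1×1.60×10^-19)(1.13)(0.0938) / (2.13×10^5) = 7.95×10^-26 kg.
In atomic mass units: m = 7.95×10^-26 / 1.66×10^-27 = 47.9 u.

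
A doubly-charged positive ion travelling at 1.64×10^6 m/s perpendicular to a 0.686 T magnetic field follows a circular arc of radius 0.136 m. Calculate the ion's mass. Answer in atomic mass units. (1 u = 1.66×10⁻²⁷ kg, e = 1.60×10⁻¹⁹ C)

qvB = mv²/r ⇒ m = qBr/v.
m = (2×1.60×10^-19)(0.686)(0.136) / (1.64×10^6) = 1.82×10^-26 kg = 11.0 u.

m ≈ 11.0 u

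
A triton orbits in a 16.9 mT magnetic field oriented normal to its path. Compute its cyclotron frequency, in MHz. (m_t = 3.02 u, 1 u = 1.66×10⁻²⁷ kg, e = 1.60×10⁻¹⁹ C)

f = qB/(2πm) = (1×1.60×10^-19)(0.0169) / [2π(5.01×10^-27)] = 8.58×10^4 Hz.

f ≈ 0.0858 MHz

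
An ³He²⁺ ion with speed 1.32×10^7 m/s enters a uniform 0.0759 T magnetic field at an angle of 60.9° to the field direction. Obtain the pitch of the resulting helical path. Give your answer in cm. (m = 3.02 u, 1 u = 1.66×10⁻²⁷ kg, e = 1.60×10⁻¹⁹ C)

pitch ≈ 833 cm

The velocity component along B is v∥ = v cos60.9° = 6.42×10^6 m/s.
The cyclotron period T = 2πm/(qB) = 1.30×10^-6 s is set by m, q, B alone.
Pitch = v∥·T = (6.42×10^6)(1.30×10^-6) = 8.33 m.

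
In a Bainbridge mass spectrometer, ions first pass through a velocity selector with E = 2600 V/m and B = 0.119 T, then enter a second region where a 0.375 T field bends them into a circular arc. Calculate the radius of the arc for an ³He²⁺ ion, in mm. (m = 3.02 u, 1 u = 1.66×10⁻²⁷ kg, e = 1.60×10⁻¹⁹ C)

r ≈ 0.913 mm

The selector passes v = E/B = 2600/0.119 = 2.18×10^4 m/s.
In the deflection region, r = mv/(qB₂) = (5.01×10^-27)(2.18×10^4) / [(2×1.60×10^-19)(0.375)] = 9.13×10^-4 m.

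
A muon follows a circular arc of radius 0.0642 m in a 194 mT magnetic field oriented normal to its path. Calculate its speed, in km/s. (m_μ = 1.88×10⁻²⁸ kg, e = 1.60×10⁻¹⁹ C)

From qvB = mv²/r, v = qBr/m.
v = (1×1.60×10^-19)(0.194)(0.0642) / (1.88×10^-28) = 1.06×10^7 m/s.

v ≈ 10600 km/s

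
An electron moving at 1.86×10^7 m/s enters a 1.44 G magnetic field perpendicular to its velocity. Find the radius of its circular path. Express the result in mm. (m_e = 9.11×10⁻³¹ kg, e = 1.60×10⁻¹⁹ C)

The magnetic force provides the centripetal force: qvB = mv²/r, so r = mv/(qB).
r = (9.11×10^-31 kg)(1.86×10^7 m/s) / [(1×1.60×10^-19 C)(1.44×10^-4 T)] = 0.735 m.

r ≈ 735 mm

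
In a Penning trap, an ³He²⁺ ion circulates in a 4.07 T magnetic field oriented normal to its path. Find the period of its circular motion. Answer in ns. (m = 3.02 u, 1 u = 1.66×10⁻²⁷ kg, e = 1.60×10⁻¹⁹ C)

T ≈ 24.2 ns

The cyclotron period is independent of speed: T = 2πm/(qB).
T = 2π(5.01×10^-27) / [(2×1.60×10^-19)(4.07)] = 2.42×10^-8 s.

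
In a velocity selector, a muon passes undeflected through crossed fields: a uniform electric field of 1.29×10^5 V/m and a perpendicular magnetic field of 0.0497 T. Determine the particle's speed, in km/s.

v ≈ 2600 km/s

For zero net force, qE = qvB, so v = E/B.
v = (1.29×10^5) / (0.0497) = 2.60×10^6 m/s.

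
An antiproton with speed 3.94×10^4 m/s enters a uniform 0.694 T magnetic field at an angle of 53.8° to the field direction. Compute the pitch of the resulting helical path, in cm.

pitch ≈ 0.220 cm

The velocity component along B is v∥ = v cos53.8° = 2.33×10^4 m/s.
The cyclotron period T = 2πm/(qB) = 9.45×10^-8 s is set by m, q, B alone.
Pitch = v∥·T = (2.33×10^4)(9.45×10^-8) = 2.20×10^-3 m.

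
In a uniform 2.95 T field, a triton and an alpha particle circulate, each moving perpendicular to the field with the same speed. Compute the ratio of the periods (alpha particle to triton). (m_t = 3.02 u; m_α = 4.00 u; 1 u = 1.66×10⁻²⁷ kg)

T = 2πm/(qB) is independent of speed, so T₂/T₁ = (m₂/q₂)/(m₁/q₁).
T_{alpha particle}/T_{triton} = (6.64×10^-27/2e) / (5.01×10^-27/1e) = 0.662.

ratio ≈ 0.662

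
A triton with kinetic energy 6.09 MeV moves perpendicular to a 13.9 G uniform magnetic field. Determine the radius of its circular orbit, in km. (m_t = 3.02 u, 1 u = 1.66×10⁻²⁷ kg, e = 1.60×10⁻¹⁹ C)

r ≈ 0.444 km

Convert the energy: K = 6.09 MeV = 9.74×10^-13 J.
v = √(2K/m) = √(2·9.74×10^-13/5.01×10^-27) = 1.97×10^7 m/s.
r = mv/(qB) = (5.01×10^-27)(1.97×10^7) / [(1×1.60×10^-19)(1.39×10^-3)] = 444 m.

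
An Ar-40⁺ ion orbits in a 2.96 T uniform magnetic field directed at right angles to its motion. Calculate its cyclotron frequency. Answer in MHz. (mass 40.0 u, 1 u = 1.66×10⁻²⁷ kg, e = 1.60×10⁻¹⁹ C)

f = qB/(2πm) = (1×1.60×10^-19)(2.96) / [2π(6.64×10^-26)] = 1.14×10^6 Hz.

f ≈ 1.14 MHz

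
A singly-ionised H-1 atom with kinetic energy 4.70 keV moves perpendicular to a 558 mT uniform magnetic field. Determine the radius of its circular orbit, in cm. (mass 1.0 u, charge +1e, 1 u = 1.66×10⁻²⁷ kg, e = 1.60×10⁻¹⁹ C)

Convert the energy: K = 4.70 keV = 7.52×10^-16 J.
v = √(2K/m) = √(2·7.52×10^-16/1.66×10^-27) = 9.52×10^5 m/s.
r = mv/(qB) = (1.66×10^-27)(9.52×10^5) / [(1×1.60×10^-19)(0.558)] = 0.0177 m.

r ≈ 1.77 cm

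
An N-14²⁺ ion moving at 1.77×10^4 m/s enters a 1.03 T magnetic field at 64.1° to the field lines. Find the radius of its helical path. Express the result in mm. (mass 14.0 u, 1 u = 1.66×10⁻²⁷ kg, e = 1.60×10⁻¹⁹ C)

Only the perpendicular component v⊥ = v sin64.1° = 1.59×10^4 m/s is bent by the field.
r = m v⊥ /(qB) = (2.32×10^-26)(1.59×10^4) / [(2×1.60×10^-19)(1.03)] = 1.12×10^-3 m.

r ≈ 1.12 mm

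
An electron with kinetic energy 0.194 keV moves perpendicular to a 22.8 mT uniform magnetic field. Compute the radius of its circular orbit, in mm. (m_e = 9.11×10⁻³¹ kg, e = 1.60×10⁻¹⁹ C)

r ≈ 2.06 mm

Convert the energy: K = 0.194 keV = 3.10×10^-17 J.
v = √(2K/m) = √(2·3.10×10^-17/9.11×10^-31) = 8.25×10^6 m/s.
r = mv/(qB) = (9.11×10^-31)(8.25×10^6) / [(1×1.60×10^-19)(0.0228)] = 2.06×10^-3 m.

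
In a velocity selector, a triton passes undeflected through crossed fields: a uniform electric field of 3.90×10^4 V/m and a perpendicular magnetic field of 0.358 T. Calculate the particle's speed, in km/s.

For zero net force, qE = qvB, so v = E/B.
v = (3.90×10^4) / (0.358) = 1.09×10^5 m/s.

v ≈ 109 km/s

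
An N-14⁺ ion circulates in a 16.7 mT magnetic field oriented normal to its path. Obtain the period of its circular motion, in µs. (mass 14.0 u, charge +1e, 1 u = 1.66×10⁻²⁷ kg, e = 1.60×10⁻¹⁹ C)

T ≈ 54.6 µs

The cyclotron period is independent of speed: T = 2πm/(qB).
T = 2π(2.32×10^-26) / [(1×1.60×10^-19)(0.0167)] = 5.46×10^-5 s.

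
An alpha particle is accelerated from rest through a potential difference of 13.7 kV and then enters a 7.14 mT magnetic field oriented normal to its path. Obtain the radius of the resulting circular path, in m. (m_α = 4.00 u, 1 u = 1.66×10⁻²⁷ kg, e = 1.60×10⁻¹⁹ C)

The kinetic energy gained is K = qV = (2×1.60×10^-19)(1.37×10^4) = 4.38×10^-15 J.
v = √(2K/m) = 1.15×10^6 m/s.
r = mv/(qB) = (6.64×10^-27)(1.15×10^6) / [(2×1.60×10^-19)(7.14×10^-3)] = 3.34 m.

r ≈ 3.34 m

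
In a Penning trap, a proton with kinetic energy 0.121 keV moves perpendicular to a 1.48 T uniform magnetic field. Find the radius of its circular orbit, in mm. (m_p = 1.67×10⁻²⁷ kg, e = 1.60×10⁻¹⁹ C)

Convert the energy: K = 0.121 keV = 1.94×10^-17 J.
v = √(2K/m) = √(2·1.94×10^-17/1.67×10^-27) = 1.52×10^5 m/s.
r = mv/(qB) = (1.67×10^-27)(1.52×10^5) / [(1×1.60×10^-19)(1.48)] = 1.07×10^-3 m.

r ≈ 1.07 mm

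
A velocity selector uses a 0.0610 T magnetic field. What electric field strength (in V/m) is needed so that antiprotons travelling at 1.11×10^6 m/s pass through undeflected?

E ≈ 6.77×10^4 V/m

qE = qvB ⇒ E = vB = (1.11×10^6)(0.0610) = 6.77×10^4 V/m.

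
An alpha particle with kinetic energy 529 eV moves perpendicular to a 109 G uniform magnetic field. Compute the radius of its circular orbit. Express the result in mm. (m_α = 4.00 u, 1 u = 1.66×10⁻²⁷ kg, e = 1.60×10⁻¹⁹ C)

Convert the energy: K = 529 eV = 8.46×10^-17 J.
v = √(2K/m) = √(2·8.46×10^-17/6.64×10^-27) = 1.60×10^5 m/s.
r = mv/(qB) = (6.64×10^-27)(1.60×10^5) / [(2×1.60×10^-19)(0.0109)] = 0.304 m.

r ≈ 304 mm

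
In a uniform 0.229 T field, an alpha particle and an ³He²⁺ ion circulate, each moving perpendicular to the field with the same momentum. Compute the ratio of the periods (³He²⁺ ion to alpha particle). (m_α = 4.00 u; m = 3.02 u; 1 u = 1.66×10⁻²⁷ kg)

ratio ≈ 0.755

T = 2πm/(qB) is independent of speed, so T₂/T₁ = (m₂/q₂)/(m₁/q₁).
T_{³He²⁺ ion}/T_{alpha particle} = (5.01×10^-27/2e) / (6.64×10^-27/2e) = 0.755.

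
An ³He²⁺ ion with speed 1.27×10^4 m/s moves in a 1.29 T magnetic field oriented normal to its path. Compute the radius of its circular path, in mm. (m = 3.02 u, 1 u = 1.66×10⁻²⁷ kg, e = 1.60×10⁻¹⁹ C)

The magnetic force provides the centripetal force: qvB = mv²/r, so r = mv/(qB).
r = (5.01×10^-27 kg)(1.27×10^4 m/s) / [(2×1.60×10^-19 C)(1.29 T)] = 1.54×10^-4 m.

r ≈ 0.154 mm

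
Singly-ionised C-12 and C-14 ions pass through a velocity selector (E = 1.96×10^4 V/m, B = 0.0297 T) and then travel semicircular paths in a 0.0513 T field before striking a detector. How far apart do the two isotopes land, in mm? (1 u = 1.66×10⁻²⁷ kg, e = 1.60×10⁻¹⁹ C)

Both emerge at v = E/B₁ = 6.60×10^5 m/s.
r = mv/(qB₂), so r₁ = 1.602 m and r₂ = 1.869 m, giving Δr = 0.267 m.
After a semicircle each ion lands a diameter 2r from the entry slit, so the separation is 2Δr = 0.534 m.

Δd ≈ 534 mm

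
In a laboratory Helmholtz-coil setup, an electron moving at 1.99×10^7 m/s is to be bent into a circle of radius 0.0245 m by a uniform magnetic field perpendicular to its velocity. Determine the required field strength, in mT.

qvB = mv²/r gives B = mv/(qr).
B = (9.11×10^-31)(1.99×10^7) / [(1×1.60×10^-19)(0.0245)] = 4.62×10^-3 T.

B ≈ 4.62 mT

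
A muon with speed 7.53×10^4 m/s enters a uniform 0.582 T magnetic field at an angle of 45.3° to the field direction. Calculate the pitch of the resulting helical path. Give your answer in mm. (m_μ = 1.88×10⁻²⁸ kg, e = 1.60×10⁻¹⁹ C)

The velocity component along B is v∥ = v cos45.3° = 5.30×10^4 m/s.
The cyclotron period T = 2πm/(qB) = 1.27×10^-8 s is set by m, q, B alone.
Pitch = v∥·T = (5.30×10^4)(1.27×10^-8) = 6.72×10^-4 m.

pitch ≈ 0.672 mm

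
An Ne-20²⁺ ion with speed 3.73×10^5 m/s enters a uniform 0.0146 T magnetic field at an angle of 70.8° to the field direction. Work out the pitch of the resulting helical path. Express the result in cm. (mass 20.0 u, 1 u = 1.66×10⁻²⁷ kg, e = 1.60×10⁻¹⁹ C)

pitch ≈ 548 cm

The velocity component along B is v∥ = v cos70.8° = 1.23×10^5 m/s.
The cyclotron period T = 2πm/(qB) = 4.46×10^-5 s is set by m, q, B alone.
Pitch = v∥·T = (1.23×10^5)(4.46×10^-5) = 5.48 m.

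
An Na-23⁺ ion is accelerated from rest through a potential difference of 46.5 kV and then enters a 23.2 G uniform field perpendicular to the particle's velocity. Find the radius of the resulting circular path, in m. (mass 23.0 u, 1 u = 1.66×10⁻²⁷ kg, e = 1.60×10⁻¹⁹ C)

r ≈ 64.2 m

The kinetic energy gained is K = qV = (1×1.60×10^-19)(4.65×10^4) = 7.44×10^-15 J.
v = √(2K/m) = 6.24×10^5 m/s.
r = mv/(qB) = (3.82×10^-26)(6.24×10^5) / [(1×1.60×10^-19)(2.32×10^-3)] = 64.2 m.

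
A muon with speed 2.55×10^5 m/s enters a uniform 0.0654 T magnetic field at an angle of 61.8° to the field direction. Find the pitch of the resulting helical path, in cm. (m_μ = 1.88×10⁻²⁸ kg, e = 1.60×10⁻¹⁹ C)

pitch ≈ 1.36 cm

The velocity component along B is v∥ = v cos61.8° = 1.21×10^5 m/s.
The cyclotron period T = 2πm/(qB) = 1.13×10^-7 s is set by m, q, B alone.
Pitch = v∥·T = (1.21×10^5)(1.13×10^-7) = 0.0136 m.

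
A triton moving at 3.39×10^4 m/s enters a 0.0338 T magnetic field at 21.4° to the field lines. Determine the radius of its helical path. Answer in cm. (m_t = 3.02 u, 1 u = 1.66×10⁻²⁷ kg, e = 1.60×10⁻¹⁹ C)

Only the perpendicular component v⊥ = v sin21.4° = 1.24×10^4 m/s is bent by the field.
r = m v⊥ /(qB) = (5.01×10^-27)(1.24×10^4) / [(1×1.60×10^-19)(0.0338)] = 0.0115 m.

r ≈ 1.15 cm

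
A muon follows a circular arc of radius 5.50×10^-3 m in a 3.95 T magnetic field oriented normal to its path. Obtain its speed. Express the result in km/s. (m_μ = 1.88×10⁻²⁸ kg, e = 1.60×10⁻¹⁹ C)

v ≈ 18500 km/s

From qvB = mv²/r, v = qBr/m.
v = (1×1.60×10^-19)(3.95)(5.50×10^-3) / (1.88×10^-28) = 1.85×10^7 m/s.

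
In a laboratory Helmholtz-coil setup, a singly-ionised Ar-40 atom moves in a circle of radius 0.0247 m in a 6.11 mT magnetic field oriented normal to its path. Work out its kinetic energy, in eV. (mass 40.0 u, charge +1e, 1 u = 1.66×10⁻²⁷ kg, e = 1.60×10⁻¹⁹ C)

K ≈ 0.0274 eV

v = qBr/m = (1×1.60×10^-19)(6.11×10^-3)(0.0247) / (6.64×10^-26) = 364 m/s.
K = ½mv² = 0.5·(6.64×10^-26)·(364)² = 4.39×10^-21 J = 0.0274 eV.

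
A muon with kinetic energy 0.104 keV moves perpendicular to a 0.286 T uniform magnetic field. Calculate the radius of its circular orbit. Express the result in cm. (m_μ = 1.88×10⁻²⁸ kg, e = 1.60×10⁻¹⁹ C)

Convert the energy: K = 0.104 keV = 1.66×10^-17 J.
v = √(2K/m) = √(2·1.66×10^-17/1.88×10^-28) = 4.21×10^5 m/s.
r = mv/(qB) = (1.88×10^-28)(4.21×10^5) / [(1×1.60×10^-19)(0.286)] = 1.73×10^-3 m.

r ≈ 0.173 cm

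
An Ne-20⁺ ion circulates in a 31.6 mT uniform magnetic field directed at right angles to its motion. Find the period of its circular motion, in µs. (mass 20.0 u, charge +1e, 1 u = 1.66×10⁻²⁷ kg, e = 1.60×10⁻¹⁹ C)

T ≈ 41.3 µs

The cyclotron period is independent of speed: T = 2πm/(qB).
T = 2π(3.32×10^-26) / [(1×1.60×10^-19)(0.0316)] = 4.13×10^-5 s.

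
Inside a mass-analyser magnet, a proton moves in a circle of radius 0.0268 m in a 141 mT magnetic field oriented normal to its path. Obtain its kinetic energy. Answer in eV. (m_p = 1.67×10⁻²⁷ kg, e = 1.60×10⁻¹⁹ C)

K ≈ 684 eV

v = qBr/m = (1×1.60×10^-19)(0.141)(0.0268) / (1.67×10^-27) = 3.62×10^5 m/s.
K = ½mv² = 0.5·(1.67×10^-27)·(3.62×10^5)² = 1.09×10^-16 J = 684 eV.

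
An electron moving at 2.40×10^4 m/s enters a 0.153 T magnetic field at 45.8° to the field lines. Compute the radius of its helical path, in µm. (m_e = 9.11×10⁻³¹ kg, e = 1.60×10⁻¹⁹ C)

Only the perpendicular component v⊥ = v sin45.8° = 1.72×10^4 m/s is bent by the field.
r = m v⊥ /(qB) = (9.11×10^-31)(1.72×10^4) / [(1×1.60×10^-19)(0.153)] = 6.40×10^-7 m.

r ≈ 0.640 µm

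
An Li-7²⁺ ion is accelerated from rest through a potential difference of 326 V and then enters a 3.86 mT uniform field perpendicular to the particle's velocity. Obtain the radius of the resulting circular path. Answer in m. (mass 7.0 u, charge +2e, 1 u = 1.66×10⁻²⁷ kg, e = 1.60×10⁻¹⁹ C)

r ≈ 1.26 m

The kinetic energy gained is K = qV = (2×1.60×10^-19)(326) = 1.04×10^-16 J.
v = √(2K/m) = 1.34×10^5 m/s.
r = mv/(qB) = (1.16×10^-26)(1.34×10^5) / [(2×1.60×10^-19)(3.86×10^-3)] = 1.26 m.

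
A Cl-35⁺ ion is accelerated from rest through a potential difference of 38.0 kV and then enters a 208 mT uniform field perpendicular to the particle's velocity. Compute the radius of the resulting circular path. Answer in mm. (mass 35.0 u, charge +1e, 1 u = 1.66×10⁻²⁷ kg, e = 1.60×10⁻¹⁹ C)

r ≈ 799 mm

The kinetic energy gained is K = qV = (1×1.60×10^-19)(3.80×10^4) = 6.08×10^-15 J.
v = √(2K/m) = 4.57×10^5 m/s.
r = mv/(qB) = (5.81×10^-26)(4.57×10^5) / [(1×1.60×10^-19)(0.208)] = 0.799 m.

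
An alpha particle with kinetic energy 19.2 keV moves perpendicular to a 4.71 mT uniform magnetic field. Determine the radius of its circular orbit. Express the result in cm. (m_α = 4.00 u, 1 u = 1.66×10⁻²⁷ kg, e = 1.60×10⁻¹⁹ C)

r ≈ 424 cm

Convert the energy: K = 19.2 keV = 3.07×10^-15 J.
v = √(2K/m) = √(2·3.07×10^-15/6.64×10^-27) = 9.62×10^5 m/s.
r = mv/(qB) = (6.64×10^-27)(9.62×10^5) / [(2×1.60×10^-19)(4.71×10^-3)] = 4.24 m.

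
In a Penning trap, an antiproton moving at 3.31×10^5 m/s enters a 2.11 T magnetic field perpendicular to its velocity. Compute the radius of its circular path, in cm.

r ≈ 0.164 cm

The magnetic force provides the centripetal force: qvB = mv²/r, so r = mv/(qB).
r = (1.67×10^-27 kg)(3.31×10^5 m/s) / [(1×1.60×10^-19 C)(2.11 T)] = 1.64×10^-3 m.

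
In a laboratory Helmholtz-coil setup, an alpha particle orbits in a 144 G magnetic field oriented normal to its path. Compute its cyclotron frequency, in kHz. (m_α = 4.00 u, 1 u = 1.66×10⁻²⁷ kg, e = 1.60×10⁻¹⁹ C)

f ≈ 110 kHz

f = qB/(2πm) = (2×1.60×10^-19)(0.0144) / [2π(6.64×10^-27)] = 1.10×10^5 Hz.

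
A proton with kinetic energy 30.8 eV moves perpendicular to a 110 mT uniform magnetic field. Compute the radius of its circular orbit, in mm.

r ≈ 7.29 mm

Convert the energy: K = 30.8 eV = 4.93×10^-18 J.
v = √(2K/m) = √(2·4.93×10^-18/1.67×10^-27) = 7.68×10^4 m/s.
r = mv/(qB) = (1.67×10^-27)(7.68×10^4) / [(1×1.60×10^-19)(0.110)] = 7.29×10^-3 m.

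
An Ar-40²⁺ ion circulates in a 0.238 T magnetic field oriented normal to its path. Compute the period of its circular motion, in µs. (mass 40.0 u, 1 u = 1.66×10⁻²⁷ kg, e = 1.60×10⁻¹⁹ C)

T ≈ 5.48 µs

The cyclotron period is independent of speed: T = 2πm/(qB).
T = 2π(6.64×10^-26) / [(2×1.60×10^-19)(0.238)] = 5.48×10^-6 s.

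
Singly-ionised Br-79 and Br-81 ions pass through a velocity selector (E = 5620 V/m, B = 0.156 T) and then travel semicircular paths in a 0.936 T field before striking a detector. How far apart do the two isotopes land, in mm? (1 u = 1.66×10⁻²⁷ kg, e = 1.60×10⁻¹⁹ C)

Δd ≈ 1.60 mm

Both emerge at v = E/B₁ = 3.60×10^4 m/s.
r = mv/(qB₂), so r₁ = 0.031546 m and r₂ = 0.032345 m, giving Δr = 7.99×10^-4 m.
After a semicircle each ion lands a diameter 2r from the entry slit, so the separation is 2Δr = 1.60×10^-3 m.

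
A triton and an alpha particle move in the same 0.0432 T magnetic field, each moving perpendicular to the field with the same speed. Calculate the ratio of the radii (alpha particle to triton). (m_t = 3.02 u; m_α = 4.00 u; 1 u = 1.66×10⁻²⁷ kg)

ratio ≈ 0.662

r = mv/(qB) ⇒ at equal v, r ∝ m/q.
r_{alpha particle}/r_{triton} = 0.662.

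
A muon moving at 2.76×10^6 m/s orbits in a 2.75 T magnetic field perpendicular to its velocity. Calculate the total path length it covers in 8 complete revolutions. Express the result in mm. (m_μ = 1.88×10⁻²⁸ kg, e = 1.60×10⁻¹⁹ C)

r = mv/(qB) = 1.18×10^-3 m, so one revolution covers 2πr = 7.41×10^-3 m.
In 8 revolutions: L = 8·2πr = 0.0593 m.

L ≈ 59.3 mm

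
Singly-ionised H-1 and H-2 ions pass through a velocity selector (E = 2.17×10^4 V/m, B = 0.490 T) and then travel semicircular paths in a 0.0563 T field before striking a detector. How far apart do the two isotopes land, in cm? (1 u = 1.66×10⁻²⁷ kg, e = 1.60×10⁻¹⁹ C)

Δd ≈ 1.63 cm

Both emerge at v = E/B₁ = 4.43×10^4 m/s.
r = mv/(qB₂), so r₁ = 8.161×10^-3 m and r₂ = 0.01632 m, giving Δr = 8.16×10^-3 m.
After a semicircle each ion lands a diameter 2r from the entry slit, so the separation is 2Δr = 0.0163 m.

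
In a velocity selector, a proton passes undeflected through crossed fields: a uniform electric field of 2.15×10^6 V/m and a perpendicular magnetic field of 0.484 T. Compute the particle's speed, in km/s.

v ≈ 4440 km/s

For zero net force, qE = qvB, so v = E/B.
v = (2.15×10^6) / (0.484) = 4.44×10^6 m/s.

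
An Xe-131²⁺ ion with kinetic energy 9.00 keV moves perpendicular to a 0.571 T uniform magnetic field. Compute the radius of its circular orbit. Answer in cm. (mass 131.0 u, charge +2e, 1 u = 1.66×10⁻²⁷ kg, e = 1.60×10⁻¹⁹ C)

Convert the energy: K = 9.00 keV = 1.44×10^-15 J.
v = √(2K/m) = √(2·1.44×10^-15/2.17×10^-25) = 1.15×10^5 m/s.
r = mv/(qB) = (2.17×10^-25)(1.15×10^5) / [(2×1.60×10^-19)(0.571)] = 0.137 m.

r ≈ 13.7 cm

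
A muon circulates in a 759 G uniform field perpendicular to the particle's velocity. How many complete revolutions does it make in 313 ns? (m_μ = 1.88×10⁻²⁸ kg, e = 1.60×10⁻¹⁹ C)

T = 2πm/(qB) = 2π(1.88×10^-28) / [(1×1.60×10^-19)(0.0759)] = 9.7269×10^-8 s.
N = t/T = 3.13×10^-7 / 9.7269×10^-8 ≈ 3.22, so 3 complete revolutions.

N = 3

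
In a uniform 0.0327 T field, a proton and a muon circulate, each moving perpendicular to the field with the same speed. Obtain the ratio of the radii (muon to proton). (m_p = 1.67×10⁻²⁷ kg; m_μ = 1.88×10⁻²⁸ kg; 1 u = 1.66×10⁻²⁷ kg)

ratio ≈ 0.113

r = mv/(qB) ⇒ at equal v, r ∝ m/q.
r_{muon}/r_{proton} = 0.113.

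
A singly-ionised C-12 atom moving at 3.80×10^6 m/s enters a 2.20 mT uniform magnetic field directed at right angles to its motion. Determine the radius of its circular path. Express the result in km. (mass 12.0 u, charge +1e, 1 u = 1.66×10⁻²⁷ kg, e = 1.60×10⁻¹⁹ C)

r ≈ 0.215 km

The magnetic force provides the centripetal force: qvB = mv²/r, so r = mv/(qB).
r = (1.99×10^-26 kg)(3.80×10^6 m/s) / [(1×1.60×10^-19 C)(2.20×10^-3 T)] = 215 m.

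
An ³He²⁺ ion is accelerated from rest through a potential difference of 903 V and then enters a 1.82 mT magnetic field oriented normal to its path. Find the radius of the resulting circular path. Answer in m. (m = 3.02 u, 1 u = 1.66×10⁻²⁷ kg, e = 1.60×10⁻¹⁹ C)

r ≈ 2.92 m

The kinetic energy gained is K = qV = (2×1.60×10^-19)(903) = 2.89×10^-16 J.
v = √(2K/m) = 3.40×10^5 m/s.
r = mv/(qB) = (5.01×10^-27)(3.40×10^5) / [(2×1.60×10^-19)(1.82×10^-3)] = 2.92 m.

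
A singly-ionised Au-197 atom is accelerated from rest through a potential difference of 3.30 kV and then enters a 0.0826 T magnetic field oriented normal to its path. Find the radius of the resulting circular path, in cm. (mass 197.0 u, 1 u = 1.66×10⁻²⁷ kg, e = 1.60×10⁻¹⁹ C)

The kinetic energy gained is K = qV = (1×1.60×10^-19)(3300) = 5.28×10^-16 J.
v = √(2K/m) = 5.68×10^4 m/s.
r = mv/(qB) = (3.27×10^-25)(5.68×10^4) / [(1×1.60×10^-19)(0.0826)] = 1.41 m.

r ≈ 141 cm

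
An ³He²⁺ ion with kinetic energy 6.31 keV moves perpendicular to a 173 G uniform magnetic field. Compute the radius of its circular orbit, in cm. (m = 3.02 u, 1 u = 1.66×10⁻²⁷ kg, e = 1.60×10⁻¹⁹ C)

r ≈ 57.5 cm

Convert the energy: K = 6.31 keV = 1.01×10^-15 J.
v = √(2K/m) = √(2·1.01×10^-15/5.01×10^-27) = 6.35×10^5 m/s.
r = mv/(qB) = (5.01×10^-27)(6.35×10^5) / [(2×1.60×10^-19)(0.0173)] = 0.575 m.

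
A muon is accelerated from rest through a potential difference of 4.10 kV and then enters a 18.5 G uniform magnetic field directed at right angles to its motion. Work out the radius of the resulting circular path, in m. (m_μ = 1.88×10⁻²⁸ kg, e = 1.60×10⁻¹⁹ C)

r ≈ 1.68 m

The kinetic energy gained is K = qV = (1×1.60×10^-19)(4100) = 6.56×10^-16 J.
v = √(2K/m) = 2.64×10^6 m/s.
r = mv/(qB) = (1.88×10^-28)(2.64×10^6) / [(1×1.60×10^-19)(1.85×10^-3)] = 1.68 m.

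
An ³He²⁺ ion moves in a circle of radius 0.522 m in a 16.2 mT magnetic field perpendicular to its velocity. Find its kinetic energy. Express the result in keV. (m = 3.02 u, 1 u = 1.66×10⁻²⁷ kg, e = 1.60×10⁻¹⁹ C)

v = qBr/m = (2×1.60×10^-19)(0.0162)(0.522) / (5.01×10^-27) = 5.40×10^5 m/s.
K = ½mv² = 0.5·(5.01×10^-27)·(5.40×10^5)² = 7.30×10^-16 J = 4.56 keV.

K ≈ 4.56 keV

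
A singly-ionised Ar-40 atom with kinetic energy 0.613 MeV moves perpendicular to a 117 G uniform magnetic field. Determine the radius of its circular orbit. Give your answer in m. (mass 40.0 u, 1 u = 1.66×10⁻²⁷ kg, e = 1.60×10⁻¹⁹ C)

Convert the energy: K = 0.613 MeV = 9.81×10^-14 J.
v = √(2K/m) = √(2·9.81×10^-14/6.64×10^-26) = 1.72×10^6 m/s.
r = mv/(qB) = (6.64×10^-26)(1.72×10^6) / [(1×1.60×10^-19)(0.0117)] = 61.0 m.

r ≈ 61.0 m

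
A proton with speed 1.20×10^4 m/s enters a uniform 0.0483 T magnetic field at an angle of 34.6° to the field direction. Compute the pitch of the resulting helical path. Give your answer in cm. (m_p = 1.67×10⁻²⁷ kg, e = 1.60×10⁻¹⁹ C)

The velocity component along B is v∥ = v cos34.6° = 9880 m/s.
The cyclotron period T = 2πm/(qB) = 1.36×10^-6 s is set by m, q, B alone.
Pitch = v∥·T = (9880)(1.36×10^-6) = 0.0134 m.

pitch ≈ 1.34 cm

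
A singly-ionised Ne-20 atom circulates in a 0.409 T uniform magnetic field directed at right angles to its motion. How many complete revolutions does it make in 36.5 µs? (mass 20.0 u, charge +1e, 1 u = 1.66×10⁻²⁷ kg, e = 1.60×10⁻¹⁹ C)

T = 2πm/(qB) = 2π(3.32×10^-26) / [(1×1.60×10^-19)(0.409)] = 3.1877×10^-6 s.
N = t/T = 3.65×10^-5 / 3.1877×10^-6 ≈ 11.45, so 11 complete revolutions.

N = 11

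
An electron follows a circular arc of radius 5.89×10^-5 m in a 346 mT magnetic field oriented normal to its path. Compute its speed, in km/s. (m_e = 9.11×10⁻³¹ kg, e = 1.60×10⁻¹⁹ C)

v ≈ 3580 km/s

From qvB = mv²/r, v = qBr/m.
v = (1×1.60×10^-19)(0.346)(5.89×10^-5) / (9.11×10^-31) = 3.58×10^6 m/s.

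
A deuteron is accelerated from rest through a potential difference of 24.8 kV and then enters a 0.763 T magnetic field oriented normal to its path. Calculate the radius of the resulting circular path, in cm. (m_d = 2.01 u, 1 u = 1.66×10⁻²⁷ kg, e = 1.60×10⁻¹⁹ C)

The kinetic energy gained is K = qV = (1×1.60×10^-19)(2.48×10^4) = 3.97×10^-15 J.
v = √(2K/m) = 1.54×10^6 m/s.
r = mv/(qB) = (3.34×10^-27)(1.54×10^6) / [(1×1.60×10^-19)(0.763)] = 0.0422 m.

r ≈ 4.22 cm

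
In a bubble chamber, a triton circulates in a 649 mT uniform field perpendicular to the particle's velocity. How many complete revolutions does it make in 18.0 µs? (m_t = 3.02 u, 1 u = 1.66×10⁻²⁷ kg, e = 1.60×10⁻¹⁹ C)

N = 59

T = 2πm/(qB) = 2π(5.0132×10^-27) / [(1×1.60×10^-19)(0.649)] = 3.0334×10^-7 s.
N = t/T = 1.80×10^-5 / 3.0334×10^-7 ≈ 59.34, so 59 complete revolutions.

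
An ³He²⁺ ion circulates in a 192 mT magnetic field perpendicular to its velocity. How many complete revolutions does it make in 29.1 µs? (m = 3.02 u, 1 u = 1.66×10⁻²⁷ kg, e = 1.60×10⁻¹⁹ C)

T = 2πm/(qB) = 2π(5.0132×10^-27) / [(2×1.60×10^-19)(0.192)] = 5.1268×10^-7 s.
N = t/T = 2.91×10^-5 / 5.1268×10^-7 ≈ 56.76, so 56 complete revolutions.

N = 56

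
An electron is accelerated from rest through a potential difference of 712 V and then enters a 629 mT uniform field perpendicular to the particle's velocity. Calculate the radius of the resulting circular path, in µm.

The kinetic energy gained is K = qV = (1×1.60×10^-19)(712) = 1.14×10^-16 J.
v = √(2K/m) = 1.58×10^7 m/s.
r = mv/(qB) = (9.11×10^-31)(1.58×10^7) / [(1×1.60×10^-19)(0.629)] = 1.43×10^-4 m.

r ≈ 143 µm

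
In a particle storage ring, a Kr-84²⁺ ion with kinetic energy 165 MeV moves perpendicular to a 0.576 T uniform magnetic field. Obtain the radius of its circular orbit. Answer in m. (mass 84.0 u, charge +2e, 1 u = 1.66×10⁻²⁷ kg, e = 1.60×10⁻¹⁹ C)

r ≈ 14.7 m

Convert the energy: K = 165 MeV = 2.64×10^-11 J.
v = √(2K/m) = √(2·2.64×10^-11/1.39×10^-25) = 1.95×10^7 m/s.
r = mv/(qB) = (1.39×10^-25)(1.95×10^7) / [(2×1.60×10^-19)(0.576)] = 14.7 m.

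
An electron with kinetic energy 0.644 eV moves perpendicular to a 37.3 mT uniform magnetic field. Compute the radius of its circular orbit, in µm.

r ≈ 72.6 µm

Convert the energy: K = 0.644 eV = 1.03×10^-19 J.
v = √(2K/m) = √(2·1.03×10^-19/9.11×10^-31) = 4.76×10^5 m/s.
r = mv/(qB) = (9.11×10^-31)(4.76×10^5) / [(1×1.60×10^-19)(0.0373)] = 7.26×10^-5 m.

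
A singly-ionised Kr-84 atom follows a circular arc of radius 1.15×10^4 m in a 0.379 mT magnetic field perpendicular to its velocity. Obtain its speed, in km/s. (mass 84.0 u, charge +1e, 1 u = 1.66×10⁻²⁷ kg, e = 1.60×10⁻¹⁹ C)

v ≈ 5000 km/s

From qvB = mv²/r, v = qBr/m.
v = (1×1.60×10^-19)(3.79×10^-4)(1.15×10^4) / (1.39×10^-25) = 5.00×10^6 m/s.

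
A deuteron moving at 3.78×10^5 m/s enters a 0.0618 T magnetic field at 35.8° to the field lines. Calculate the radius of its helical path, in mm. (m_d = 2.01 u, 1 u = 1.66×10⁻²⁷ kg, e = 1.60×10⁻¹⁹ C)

Only the perpendicular component v⊥ = v sin35.8° = 2.21×10^5 m/s is bent by the field.
r = m v⊥ /(qB) = (3.34×10^-27)(2.21×10^5) / [(1×1.60×10^-19)(0.0618)] = 0.0746 m.

r ≈ 74.6 mm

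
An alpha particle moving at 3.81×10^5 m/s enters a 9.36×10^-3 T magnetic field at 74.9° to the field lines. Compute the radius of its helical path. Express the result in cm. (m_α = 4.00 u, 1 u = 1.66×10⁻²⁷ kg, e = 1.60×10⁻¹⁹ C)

r ≈ 81.5 cm

Only the perpendicular component v⊥ = v sin74.9° = 3.68×10^5 m/s is bent by the field.
r = m v⊥ /(qB) = (6.64×10^-27)(3.68×10^5) / [(2×1.60×10^-19)(9.36×10^-3)] = 0.815 m.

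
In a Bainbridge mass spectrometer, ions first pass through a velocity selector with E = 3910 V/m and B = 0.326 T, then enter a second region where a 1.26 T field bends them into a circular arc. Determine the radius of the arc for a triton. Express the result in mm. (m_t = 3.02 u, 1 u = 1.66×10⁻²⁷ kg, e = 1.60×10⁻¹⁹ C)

r ≈ 0.298 mm

The selector passes v = E/B = 3910/0.326 = 1.20×10^4 m/s.
In the deflection region, r = mv/(qB₂) = (5.01×10^-27)(1.20×10^4) / [(1×1.60×10^-19)(1.26)] = 2.98×10^-4 m.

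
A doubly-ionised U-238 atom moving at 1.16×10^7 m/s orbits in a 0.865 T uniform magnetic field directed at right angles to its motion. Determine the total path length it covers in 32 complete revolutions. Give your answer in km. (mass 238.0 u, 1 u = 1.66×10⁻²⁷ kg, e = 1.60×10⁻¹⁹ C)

r = mv/(qB) = 16.6 m, so one revolution covers 2πr = 104 m.
In 32 revolutions: L = 32·2πr = 3330 m.

L ≈ 3.33 km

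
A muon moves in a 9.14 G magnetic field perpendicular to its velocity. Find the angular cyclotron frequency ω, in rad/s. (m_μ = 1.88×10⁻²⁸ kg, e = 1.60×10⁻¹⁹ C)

ω ≈ 7.78×10^5 rad/s

ω = qB/m = (1×1.60×10^-19)(9.14×10^-4) / (1.88×10^-28) = 7.78×10^5 rad/s.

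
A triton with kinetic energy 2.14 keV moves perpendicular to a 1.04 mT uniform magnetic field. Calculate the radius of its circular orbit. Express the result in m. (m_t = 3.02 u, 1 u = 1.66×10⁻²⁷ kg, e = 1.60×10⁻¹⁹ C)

r ≈ 11.1 m

Convert the energy: K = 2.14 keV = 3.42×10^-16 J.
v = √(2K/m) = √(2·3.42×10^-16/5.01×10^-27) = 3.70×10^5 m/s.
r = mv/(qB) = (5.01×10^-27)(3.70×10^5) / [(1×1.60×10^-19)(1.04×10^-3)] = 11.1 m.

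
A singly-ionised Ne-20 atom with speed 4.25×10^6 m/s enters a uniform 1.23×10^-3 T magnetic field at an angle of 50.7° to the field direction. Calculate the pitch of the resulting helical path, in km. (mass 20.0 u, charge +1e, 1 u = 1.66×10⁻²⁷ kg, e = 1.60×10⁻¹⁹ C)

pitch ≈ 2.85 km

The velocity component along B is v∥ = v cos50.7° = 2.69×10^6 m/s.
The cyclotron period T = 2πm/(qB) = 1.06×10^-3 s is set by m, q, B alone.
Pitch = v∥·T = (2.69×10^6)(1.06×10^-3) = 2850 m.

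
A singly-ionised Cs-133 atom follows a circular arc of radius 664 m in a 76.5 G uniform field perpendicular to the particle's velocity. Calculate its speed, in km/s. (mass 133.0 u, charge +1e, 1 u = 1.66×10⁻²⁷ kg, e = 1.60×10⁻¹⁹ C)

From qvB = mv²/r, v = qBr/m.
v = (1×1.60×10^-19)(7.65×10^-3)(664) / (2.21×10^-25) = 3.68×10^6 m/s.

v ≈ 3680 km/s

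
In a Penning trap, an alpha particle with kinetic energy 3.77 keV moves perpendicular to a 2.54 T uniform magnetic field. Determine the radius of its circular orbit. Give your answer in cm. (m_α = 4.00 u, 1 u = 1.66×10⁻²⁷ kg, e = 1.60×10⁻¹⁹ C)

Convert the energy: K = 3.77 keV = 6.03×10^-16 J.
v = √(2K/m) = √(2·6.03×10^-16/6.64×10^-27) = 4.26×10^5 m/s.
r = mv/(qB) = (6.64×10^-27)(4.26×10^5) / [(2×1.60×10^-19)(2.54)] = 3.48×10^-3 m.

r ≈ 0.348 cm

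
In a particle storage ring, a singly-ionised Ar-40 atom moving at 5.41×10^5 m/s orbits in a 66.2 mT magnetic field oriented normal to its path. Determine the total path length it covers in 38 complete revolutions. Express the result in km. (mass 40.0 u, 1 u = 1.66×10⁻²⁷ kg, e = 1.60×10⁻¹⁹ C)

L ≈ 0.810 km

r = mv/(qB) = 3.39 m, so one revolution covers 2πr = 21.3 m.
In 38 revolutions: L = 38·2πr = 810 m.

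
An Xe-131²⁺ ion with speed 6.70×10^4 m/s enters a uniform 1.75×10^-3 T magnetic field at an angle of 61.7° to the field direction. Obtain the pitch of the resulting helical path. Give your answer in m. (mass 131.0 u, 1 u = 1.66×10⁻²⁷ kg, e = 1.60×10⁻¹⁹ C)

pitch ≈ 77.5 m

The velocity component along B is v∥ = v cos61.7° = 3.18×10^4 m/s.
The cyclotron period T = 2πm/(qB) = 2.44×10^-3 s is set by m, q, B alone.
Pitch = v∥·T = (3.18×10^4)(2.44×10^-3) = 77.5 m.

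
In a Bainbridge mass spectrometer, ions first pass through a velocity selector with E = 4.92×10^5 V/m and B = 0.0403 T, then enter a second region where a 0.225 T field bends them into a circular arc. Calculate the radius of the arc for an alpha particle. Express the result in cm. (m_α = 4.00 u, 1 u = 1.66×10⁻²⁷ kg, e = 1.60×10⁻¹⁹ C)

r ≈ 113 cm

The selector passes v = E/B = 4.92×10^5/0.0403 = 1.22×10^7 m/s.
In the deflection region, r = mv/(qB₂) = (6.64×10^-27)(1.22×10^7) / [(2×1.60×10^-19)(0.225)] = 1.13 m.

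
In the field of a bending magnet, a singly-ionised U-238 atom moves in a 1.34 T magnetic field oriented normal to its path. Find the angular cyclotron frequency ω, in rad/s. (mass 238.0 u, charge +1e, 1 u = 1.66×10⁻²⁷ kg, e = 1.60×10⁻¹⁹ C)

ω = qB/m = (1×1.60×10^-19)(1.34) / (3.95×10^-25) = 5.43×10^5 rad/s.

ω ≈ 5.43×10^5 rad/s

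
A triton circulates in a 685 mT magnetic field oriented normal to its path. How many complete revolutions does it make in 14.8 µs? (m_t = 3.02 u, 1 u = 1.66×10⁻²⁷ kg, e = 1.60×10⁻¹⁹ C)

N = 51

T = 2πm/(qB) = 2π(5.0132×10^-27) / [(1×1.60×10^-19)(0.685)] = 2.8740×10^-7 s.
N = t/T = 1.48×10^-5 / 2.8740×10^-7 ≈ 51.50, so 51 complete revolutions.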